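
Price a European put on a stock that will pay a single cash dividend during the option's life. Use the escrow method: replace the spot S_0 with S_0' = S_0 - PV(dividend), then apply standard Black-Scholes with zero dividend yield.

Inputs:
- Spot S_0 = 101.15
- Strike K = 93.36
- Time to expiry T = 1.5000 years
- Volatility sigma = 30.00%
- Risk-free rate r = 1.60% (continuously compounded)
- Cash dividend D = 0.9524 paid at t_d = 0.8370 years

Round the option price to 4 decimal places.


PV(D) = D * exp(-r * t_d) = 0.9524 * 0.98669727 = 0.93973048
S_0' = S_0 - PV(D) = 101.1500 - 0.93973048 = 100.21026952
d1 = (ln(S_0'/K) + (r + sigma^2/2)*T) / (sigma*sqrt(T)) = 0.44174557
d2 = d1 - sigma*sqrt(T) = 0.07432211
exp(-rT) = 0.97628571
N(-d1) = 0.32933667; N(-d2) = 0.47037704
P = K * exp(-rT) * N(-d2) - S_0' * N(-d1) = 93.3600 * 0.97628571 * 0.47037704 - 100.21026952 * 0.32933667 = 9.8701

Answer: Price = 9.8701


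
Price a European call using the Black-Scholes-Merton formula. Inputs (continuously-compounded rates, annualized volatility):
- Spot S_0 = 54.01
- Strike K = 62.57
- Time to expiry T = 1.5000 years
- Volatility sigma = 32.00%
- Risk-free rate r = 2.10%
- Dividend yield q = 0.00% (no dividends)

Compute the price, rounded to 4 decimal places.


Answer: Price = 5.9745

Derivation:
d1 = (ln(S/K) + (r - q + 0.5*sigma^2) * T) / (sigma * sqrt(T)) = -0.09904286
d2 = d1 - sigma * sqrt(T) = -0.49096122
exp(-rT) = 0.96899096; exp(-qT) = 1.00000000
C = S_0 * exp(-qT) * N(d1) - K * exp(-rT) * N(d2)
N(d1) = 0.46055212; N(d2) = 0.31172694
C = 54.0100 * 1.00000000 * 0.46055212 - 62.5700 * 0.96899096 * 0.31172694 = 5.9745


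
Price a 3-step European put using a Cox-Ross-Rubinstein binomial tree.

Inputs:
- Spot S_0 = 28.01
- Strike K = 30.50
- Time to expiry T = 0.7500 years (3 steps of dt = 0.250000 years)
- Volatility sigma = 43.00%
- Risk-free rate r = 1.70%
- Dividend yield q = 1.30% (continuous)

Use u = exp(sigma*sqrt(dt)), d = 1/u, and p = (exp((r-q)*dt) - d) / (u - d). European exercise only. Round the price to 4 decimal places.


Answer: Price = V(0,0) = 5.8080

Derivation:
dt = T/N = 0.250000
u = exp(sigma*sqrt(dt)) = 1.239862; d = 1/u = 0.806541
p = (exp((r-q)*dt) - d) / (u - d) = 0.448765
Discount per step: exp(-r*dt) = 0.995759
Stock lattice S(k, i) with i counting down-moves:
  k=0: S(0,0) = 28.0100
  k=1: S(1,0) = 34.7285; S(1,1) = 22.5912
  k=2: S(2,0) = 43.0586; S(2,1) = 28.0100; S(2,2) = 18.2208
  k=3: S(3,0) = 53.3867; S(3,1) = 34.7285; S(3,2) = 22.5912; S(3,3) = 14.6958
Terminal payoffs V(N, i) = max(K - S_T, 0):
  V(3,0) = 0.000000; V(3,1) = 0.000000; V(3,2) = 7.908774; V(3,3) = 15.804202
Backward induction: V(k, i) = exp(-r*dt) * [p * V(k+1, i) + (1-p) * V(k+1, i+1)].
  V(2,0) = exp(-r*dt) * [p*0.000000 + (1-p)*0.000000] = 0.000000
  V(2,1) = exp(-r*dt) * [p*0.000000 + (1-p)*7.908774] = 4.341104
  V(2,2) = exp(-r*dt) * [p*7.908774 + (1-p)*15.804202] = 12.209012
  V(1,0) = exp(-r*dt) * [p*0.000000 + (1-p)*4.341104] = 2.382820
  V(1,1) = exp(-r*dt) * [p*4.341104 + (1-p)*12.209012] = 8.641366
  V(0,0) = exp(-r*dt) * [p*2.382820 + (1-p)*8.641366] = 5.808013


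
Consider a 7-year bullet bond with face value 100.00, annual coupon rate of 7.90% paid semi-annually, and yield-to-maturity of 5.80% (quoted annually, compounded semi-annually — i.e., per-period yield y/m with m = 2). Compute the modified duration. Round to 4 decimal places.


Answer: Modified duration = 5.4448

Derivation:
Coupon per period c = face * coupon_rate / m = 3.950000
Periods per year m = 2; per-period yield y/m = 0.029000
Number of cashflows N = 14
Cashflows (t years, CF_t, discount factor 1/(1+y/m)^(m*t), PV):
  t = 0.5000: CF_t = 3.950000, DF = 0.971817, PV = 3.838678
  t = 1.0000: CF_t = 3.950000, DF = 0.944429, PV = 3.730494
  t = 1.5000: CF_t = 3.950000, DF = 0.917812, PV = 3.625359
  t = 2.0000: CF_t = 3.950000, DF = 0.891946, PV = 3.523186
  t = 2.5000: CF_t = 3.950000, DF = 0.866808, PV = 3.423893
  t = 3.0000: CF_t = 3.950000, DF = 0.842379, PV = 3.327399
  t = 3.5000: CF_t = 3.950000, DF = 0.818639, PV = 3.233624
  t = 4.0000: CF_t = 3.950000, DF = 0.795567, PV = 3.142491
  t = 4.5000: CF_t = 3.950000, DF = 0.773146, PV = 3.053928
  t = 5.0000: CF_t = 3.950000, DF = 0.751357, PV = 2.967860
  t = 5.5000: CF_t = 3.950000, DF = 0.730182, PV = 2.884217
  t = 6.0000: CF_t = 3.950000, DF = 0.709603, PV = 2.802932
  t = 6.5000: CF_t = 3.950000, DF = 0.689605, PV = 2.723938
  t = 7.0000: CF_t = 103.950000, DF = 0.670170, PV = 69.664135
Price P = sum_t PV_t = 111.942134
First compute Macaulay numerator sum_t t * PV_t:
  t * PV_t at t = 0.5000: 1.919339
  t * PV_t at t = 1.0000: 3.730494
  t * PV_t at t = 1.5000: 5.438038
  t * PV_t at t = 2.0000: 7.046372
  t * PV_t at t = 2.5000: 8.559733
  t * PV_t at t = 3.0000: 9.982196
  t * PV_t at t = 3.5000: 11.317683
  t * PV_t at t = 4.0000: 12.569966
  t * PV_t at t = 4.5000: 13.742674
  t * PV_t at t = 5.0000: 14.839298
  t * PV_t at t = 5.5000: 15.863195
  t * PV_t at t = 6.0000: 16.817593
  t * PV_t at t = 6.5000: 17.705597
  t * PV_t at t = 7.0000: 487.648943
Macaulay duration D = 627.181121 / 111.942134 = 5.602726
Modified duration = D / (1 + y/m) = 5.602726 / (1 + 0.029000) = 5.444826


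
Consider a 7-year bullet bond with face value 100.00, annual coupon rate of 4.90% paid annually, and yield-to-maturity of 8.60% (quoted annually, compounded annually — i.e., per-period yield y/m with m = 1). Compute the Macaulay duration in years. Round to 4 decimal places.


Answer: Macaulay duration = 5.9745 years

Derivation:
Coupon per period c = face * coupon_rate / m = 4.900000
Periods per year m = 1; per-period yield y/m = 0.086000
Number of cashflows N = 7
Cashflows (t years, CF_t, discount factor 1/(1+y/m)^(m*t), PV):
  t = 1.0000: CF_t = 4.900000, DF = 0.920810, PV = 4.511971
  t = 2.0000: CF_t = 4.900000, DF = 0.847892, PV = 4.154669
  t = 3.0000: CF_t = 4.900000, DF = 0.780747, PV = 3.825662
  t = 4.0000: CF_t = 4.900000, DF = 0.718920, PV = 3.522709
  t = 5.0000: CF_t = 4.900000, DF = 0.661989, PV = 3.243747
  t = 6.0000: CF_t = 4.900000, DF = 0.609566, PV = 2.986876
  t = 7.0000: CF_t = 104.900000, DF = 0.561295, PV = 58.879852
Price P = sum_t PV_t = 81.125485
Macaulay numerator sum_t t * PV_t:
  t * PV_t at t = 1.0000: 4.511971
  t * PV_t at t = 2.0000: 8.309338
  t * PV_t at t = 3.0000: 11.476986
  t * PV_t at t = 4.0000: 14.090836
  t * PV_t at t = 5.0000: 16.218734
  t * PV_t at t = 6.0000: 17.921253
  t * PV_t at t = 7.0000: 412.158966
Macaulay duration D = (sum_t t * PV_t) / P = 484.688084 / 81.125485 = 5.974548


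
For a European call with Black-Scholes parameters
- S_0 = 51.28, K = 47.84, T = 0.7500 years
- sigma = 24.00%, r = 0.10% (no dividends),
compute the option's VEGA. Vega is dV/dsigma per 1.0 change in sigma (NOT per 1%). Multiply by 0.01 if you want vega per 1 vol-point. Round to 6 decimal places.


d1 = 0.4416186031; d2 = 0.2337725062
phi(d1) = 0.3618765930; exp(-qT) = 1.0000000000; exp(-rT) = 0.9992502812
Vega = S * exp(-qT) * phi(d1) * sqrt(T) = 51.2800 * 1.0000000000 * 0.3618765930 * 0.8660254038 = 16.070861

Answer: Vega = 16.070861


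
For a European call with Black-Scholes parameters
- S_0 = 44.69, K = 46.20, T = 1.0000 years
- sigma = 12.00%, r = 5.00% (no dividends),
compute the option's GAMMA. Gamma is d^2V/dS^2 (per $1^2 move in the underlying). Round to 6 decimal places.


Answer: Gamma = 0.072921

Derivation:
d1 = 0.1997497071; d2 = 0.0797497071
phi(d1) = 0.3910622573; exp(-qT) = 1.0000000000; exp(-rT) = 0.9512294245
Gamma = exp(-qT) * phi(d1) / (S * sigma * sqrt(T)) = 1.0000000000 * 0.3910622573 / (44.6900 * 0.1200 * 1.0000000000) = 0.072921


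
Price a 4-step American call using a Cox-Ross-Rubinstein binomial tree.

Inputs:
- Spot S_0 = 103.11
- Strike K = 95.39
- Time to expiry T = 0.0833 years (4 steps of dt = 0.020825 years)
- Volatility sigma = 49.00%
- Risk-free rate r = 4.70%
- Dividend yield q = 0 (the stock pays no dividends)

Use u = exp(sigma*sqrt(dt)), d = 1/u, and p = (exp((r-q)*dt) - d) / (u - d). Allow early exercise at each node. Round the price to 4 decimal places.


dt = T/N = 0.020825
u = exp(sigma*sqrt(dt)) = 1.073271; d = 1/u = 0.931731
p = (exp((r-q)*dt) - d) / (u - d) = 0.489248
Discount per step: exp(-r*dt) = 0.999022
Stock lattice S(k, i) with i counting down-moves:
  k=0: S(0,0) = 103.1100
  k=1: S(1,0) = 110.6650; S(1,1) = 96.0708
  k=2: S(2,0) = 118.7736; S(2,1) = 103.1100; S(2,2) = 89.5121
  k=3: S(3,0) = 127.4763; S(3,1) = 110.6650; S(3,2) = 96.0708; S(3,3) = 83.4012
  k=4: S(4,0) = 136.8166; S(4,1) = 118.7736; S(4,2) = 103.1100; S(4,3) = 89.5121; S(4,4) = 77.7075
Terminal payoffs V(N, i) = max(S_T - K, 0):
  V(4,0) = 41.426611; V(4,1) = 23.383569; V(4,2) = 7.720000; V(4,3) = 0.000000; V(4,4) = 0.000000
Backward induction: V(k, i) = exp(-r*dt) * [p * V(k+1, i) + (1-p) * V(k+1, i+1)]; then take max(V_cont, immediate exercise) for American.
  V(3,0) = exp(-r*dt) * [p*41.426611 + (1-p)*23.383569] = 32.179581; exercise = 32.086262; V(3,0) = max -> 32.179581
  V(3,1) = exp(-r*dt) * [p*23.383569 + (1-p)*7.720000] = 15.368322; exercise = 15.275002; V(3,1) = max -> 15.368322
  V(3,2) = exp(-r*dt) * [p*7.720000 + (1-p)*0.000000] = 3.773300; exercise = 0.680771; V(3,2) = max -> 3.773300
  V(3,3) = exp(-r*dt) * [p*0.000000 + (1-p)*0.000000] = 0.000000; exercise = 0.000000; V(3,3) = max -> 0.000000
  V(2,0) = exp(-r*dt) * [p*32.179581 + (1-p)*15.368322] = 23.570117; exercise = 23.383569; V(2,0) = max -> 23.570117
  V(2,1) = exp(-r*dt) * [p*15.368322 + (1-p)*3.773300] = 9.436901; exercise = 7.720000; V(2,1) = max -> 9.436901
  V(2,2) = exp(-r*dt) * [p*3.773300 + (1-p)*0.000000] = 1.844274; exercise = 0.000000; V(2,2) = max -> 1.844274
  V(1,0) = exp(-r*dt) * [p*23.570117 + (1-p)*9.436901] = 16.335554; exercise = 15.275002; V(1,0) = max -> 16.335554
  V(1,1) = exp(-r*dt) * [p*9.436901 + (1-p)*1.844274] = 5.553514; exercise = 0.680771; V(1,1) = max -> 5.553514
  V(0,0) = exp(-r*dt) * [p*16.335554 + (1-p)*5.553514] = 10.818013; exercise = 7.720000; V(0,0) = max -> 10.818013

Answer: Price = V(0,0) = 10.8180


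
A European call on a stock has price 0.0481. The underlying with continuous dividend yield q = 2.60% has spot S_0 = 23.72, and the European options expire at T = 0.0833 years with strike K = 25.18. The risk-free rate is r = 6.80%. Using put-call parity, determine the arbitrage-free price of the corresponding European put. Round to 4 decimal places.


Answer: Put price = 1.4172

Derivation:
Put-call parity: C - P = S_0 * exp(-qT) - K * exp(-rT).
S_0 * exp(-qT) = 23.7200 * 0.99783654 = 23.66868282
K * exp(-rT) = 25.1800 * 0.99435161 = 25.03777360
P = C - S*exp(-qT) + K*exp(-rT)
P = 0.0481 - 23.66868282 + 25.03777360 = 1.4172


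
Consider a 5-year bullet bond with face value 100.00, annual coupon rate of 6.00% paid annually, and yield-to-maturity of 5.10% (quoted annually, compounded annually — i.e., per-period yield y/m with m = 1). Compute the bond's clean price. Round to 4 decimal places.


Answer: Price = 103.8858

Derivation:
Coupon per period c = face * coupon_rate / m = 6.000000
Periods per year m = 1; per-period yield y/m = 0.051000
Number of cashflows N = 5
Cashflows (t years, CF_t, discount factor 1/(1+y/m)^(m*t), PV):
  t = 1.0000: CF_t = 6.000000, DF = 0.951475, PV = 5.708849
  t = 2.0000: CF_t = 6.000000, DF = 0.905304, PV = 5.431826
  t = 3.0000: CF_t = 6.000000, DF = 0.861374, PV = 5.168245
  t = 4.0000: CF_t = 6.000000, DF = 0.819576, PV = 4.917455
  t = 5.0000: CF_t = 106.000000, DF = 0.779806, PV = 82.659407
Price P = sum_t PV_t = 103.885781


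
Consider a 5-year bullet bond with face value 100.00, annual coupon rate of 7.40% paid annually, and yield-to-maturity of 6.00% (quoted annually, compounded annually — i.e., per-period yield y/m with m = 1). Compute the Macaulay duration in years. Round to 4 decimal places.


Coupon per period c = face * coupon_rate / m = 7.400000
Periods per year m = 1; per-period yield y/m = 0.060000
Number of cashflows N = 5
Cashflows (t years, CF_t, discount factor 1/(1+y/m)^(m*t), PV):
  t = 1.0000: CF_t = 7.400000, DF = 0.943396, PV = 6.981132
  t = 2.0000: CF_t = 7.400000, DF = 0.889996, PV = 6.585974
  t = 3.0000: CF_t = 7.400000, DF = 0.839619, PV = 6.213183
  t = 4.0000: CF_t = 7.400000, DF = 0.792094, PV = 5.861493
  t = 5.0000: CF_t = 107.400000, DF = 0.747258, PV = 80.255528
Price P = sum_t PV_t = 105.897309
Macaulay numerator sum_t t * PV_t:
  t * PV_t at t = 1.0000: 6.981132
  t * PV_t at t = 2.0000: 13.171947
  t * PV_t at t = 3.0000: 18.639548
  t * PV_t at t = 4.0000: 23.445972
  t * PV_t at t = 5.0000: 401.277639
Macaulay duration D = (sum_t t * PV_t) / P = 463.516239 / 105.897309 = 4.377035

Answer: Macaulay duration = 4.3770 years


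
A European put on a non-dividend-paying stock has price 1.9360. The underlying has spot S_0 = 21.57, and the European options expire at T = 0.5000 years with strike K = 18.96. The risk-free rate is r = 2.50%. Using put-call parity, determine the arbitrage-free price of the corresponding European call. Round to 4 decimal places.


Put-call parity: C - P = S_0 * exp(-qT) - K * exp(-rT).
S_0 * exp(-qT) = 21.5700 * 1.00000000 = 21.57000000
K * exp(-rT) = 18.9600 * 0.98757780 = 18.72447510
C = P + S*exp(-qT) - K*exp(-rT)
C = 1.9360 + 21.57000000 - 18.72447510 = 4.7815

Answer: Call price = 4.7815


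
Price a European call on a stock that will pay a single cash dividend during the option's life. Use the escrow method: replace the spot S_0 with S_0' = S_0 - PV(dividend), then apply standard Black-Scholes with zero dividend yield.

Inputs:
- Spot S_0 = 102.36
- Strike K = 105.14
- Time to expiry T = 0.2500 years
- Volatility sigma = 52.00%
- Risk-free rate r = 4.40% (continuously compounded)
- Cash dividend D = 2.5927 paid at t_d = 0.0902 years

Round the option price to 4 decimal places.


PV(D) = D * exp(-r * t_d) = 2.5927 * 0.99603907 = 2.58243048
S_0' = S_0 - PV(D) = 102.3600 - 2.58243048 = 99.77756952
d1 = (ln(S_0'/K) + (r + sigma^2/2)*T) / (sigma*sqrt(T)) = -0.02903612
d2 = d1 - sigma*sqrt(T) = -0.28903612
exp(-rT) = 0.98906028
N(d1) = 0.48841789; N(d2) = 0.38627687
C = S_0' * N(d1) - K * exp(-rT) * N(d2) = 99.77756952 * 0.48841789 - 105.1400 * 0.98906028 * 0.38627687 = 8.5643

Answer: Price = 8.5643


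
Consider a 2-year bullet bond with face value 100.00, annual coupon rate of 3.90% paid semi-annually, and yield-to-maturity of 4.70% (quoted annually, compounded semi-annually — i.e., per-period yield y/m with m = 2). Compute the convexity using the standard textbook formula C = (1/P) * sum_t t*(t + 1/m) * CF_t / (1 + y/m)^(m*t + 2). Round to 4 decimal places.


Coupon per period c = face * coupon_rate / m = 1.950000
Periods per year m = 2; per-period yield y/m = 0.023500
Number of cashflows N = 4
Cashflows (t years, CF_t, discount factor 1/(1+y/m)^(m*t), PV):
  t = 0.5000: CF_t = 1.950000, DF = 0.977040, PV = 1.905227
  t = 1.0000: CF_t = 1.950000, DF = 0.954606, PV = 1.861482
  t = 1.5000: CF_t = 1.950000, DF = 0.932688, PV = 1.818742
  t = 2.0000: CF_t = 101.950000, DF = 0.911273, PV = 92.904306
Price P = sum_t PV_t = 98.489757
Convexity numerator sum_t t*(t + 1/m) * CF_t / (1+y/m)^(m*t + 2):
  t = 0.5000: term = 0.909371
  t = 1.0000: term = 2.665474
  t = 1.5000: term = 5.208548
  t = 2.0000: term = 443.435188
Convexity = (1/P) * sum = 452.218580 / 98.489757 = 4.591529

Answer: Convexity = 4.5915


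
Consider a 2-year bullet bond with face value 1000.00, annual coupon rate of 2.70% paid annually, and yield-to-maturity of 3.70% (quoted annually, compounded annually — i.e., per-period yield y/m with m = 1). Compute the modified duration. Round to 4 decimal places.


Coupon per period c = face * coupon_rate / m = 27.000000
Periods per year m = 1; per-period yield y/m = 0.037000
Number of cashflows N = 2
Cashflows (t years, CF_t, discount factor 1/(1+y/m)^(m*t), PV):
  t = 1.0000: CF_t = 27.000000, DF = 0.964320, PV = 26.036644
  t = 2.0000: CF_t = 1027.000000, DF = 0.929913, PV = 955.021021
Price P = sum_t PV_t = 981.057665
First compute Macaulay numerator sum_t t * PV_t:
  t * PV_t at t = 1.0000: 26.036644
  t * PV_t at t = 2.0000: 1910.042041
Macaulay duration D = 1936.078686 / 981.057665 = 1.973461
Modified duration = D / (1 + y/m) = 1.973461 / (1 + 0.037000) = 1.903048

Answer: Modified duration = 1.9030


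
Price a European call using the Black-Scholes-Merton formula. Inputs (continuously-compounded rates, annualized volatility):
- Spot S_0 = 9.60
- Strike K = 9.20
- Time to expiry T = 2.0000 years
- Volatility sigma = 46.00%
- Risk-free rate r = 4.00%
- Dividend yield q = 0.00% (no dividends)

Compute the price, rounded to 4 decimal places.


Answer: Price = 2.9000

Derivation:
d1 = (ln(S/K) + (r - q + 0.5*sigma^2) * T) / (sigma * sqrt(T)) = 0.51366637
d2 = d1 - sigma * sqrt(T) = -0.13687187
exp(-rT) = 0.92311635; exp(-qT) = 1.00000000
C = S_0 * exp(-qT) * N(d1) - K * exp(-rT) * N(d2)
N(d1) = 0.69625737; N(d2) = 0.44556604
C = 9.6000 * 1.00000000 * 0.69625737 - 9.2000 * 0.92311635 * 0.44556604 = 2.9000


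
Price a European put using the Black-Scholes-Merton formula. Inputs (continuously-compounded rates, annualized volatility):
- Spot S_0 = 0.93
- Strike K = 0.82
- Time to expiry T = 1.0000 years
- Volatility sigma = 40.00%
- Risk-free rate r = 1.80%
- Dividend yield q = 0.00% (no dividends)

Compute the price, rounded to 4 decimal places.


d1 = (ln(S/K) + (r - q + 0.5*sigma^2) * T) / (sigma * sqrt(T)) = 0.55970061
d2 = d1 - sigma * sqrt(T) = 0.15970061
exp(-rT) = 0.98216103; exp(-qT) = 1.00000000
P = K * exp(-rT) * N(-d2) - S_0 * exp(-qT) * N(-d1)
N(-d1) = 0.28784183; N(-d2) = 0.43655846
P = 0.8200 * 0.98216103 * 0.43655846 - 0.9300 * 1.00000000 * 0.28784183 = 0.0839

Answer: Price = 0.0839


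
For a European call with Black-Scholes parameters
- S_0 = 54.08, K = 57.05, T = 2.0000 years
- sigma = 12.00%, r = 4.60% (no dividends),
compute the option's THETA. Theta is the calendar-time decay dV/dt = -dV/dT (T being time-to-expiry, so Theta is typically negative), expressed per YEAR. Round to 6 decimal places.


Answer: Theta = -2.204052

Derivation:
d1 = 0.3119304658; d2 = 0.1422248383
phi(d1) = 0.3799981704; exp(-qT) = 1.0000000000; exp(-rT) = 0.9121051495
Theta = -S*exp(-qT)*phi(d1)*sigma/(2*sqrt(T)) - r*K*exp(-rT)*N(d2) + q*S*exp(-qT)*N(d1)
N(d1) = 0.6224533157; N(d2) = 0.5565487935; sqrt(T) = 1.4142135624
Term 1 = -54.0800 * 1.0000000000 * 0.3799981704 * 0.1200 / (2 * 1.4142135624) = -0.8718754339
Term 2 = -0.0460 * 57.0500 * 0.9121051495 * 0.5565487935 = -1.3321760871
Term 3 = 0 (no dividend yield, q = 0)
Theta = -0.8718754339 + (-1.3321760871) + (0.0000000000) = -2.204052


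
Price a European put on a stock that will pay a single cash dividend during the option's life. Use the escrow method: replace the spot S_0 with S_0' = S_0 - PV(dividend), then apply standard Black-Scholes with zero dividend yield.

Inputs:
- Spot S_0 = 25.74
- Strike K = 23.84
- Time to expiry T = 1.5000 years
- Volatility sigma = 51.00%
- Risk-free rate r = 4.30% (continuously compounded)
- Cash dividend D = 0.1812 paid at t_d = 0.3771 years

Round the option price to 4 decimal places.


PV(D) = D * exp(-r * t_d) = 0.1812 * 0.98391546 = 0.17828548
S_0' = S_0 - PV(D) = 25.7400 - 0.17828548 = 25.56171452
d1 = (ln(S_0'/K) + (r + sigma^2/2)*T) / (sigma*sqrt(T)) = 0.52721002
d2 = d1 - sigma*sqrt(T) = -0.09740986
exp(-rT) = 0.93753611
N(-d1) = 0.29902387; N(-d2) = 0.53879954
P = K * exp(-rT) * N(-d2) - S_0' * N(-d1) = 23.8400 * 0.93753611 * 0.53879954 - 25.56171452 * 0.29902387 = 4.3991

Answer: Price = 4.3991


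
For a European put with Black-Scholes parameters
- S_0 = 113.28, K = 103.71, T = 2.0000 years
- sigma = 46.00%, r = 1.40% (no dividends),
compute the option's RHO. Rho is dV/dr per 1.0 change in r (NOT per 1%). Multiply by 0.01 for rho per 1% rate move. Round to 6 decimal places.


d1 = 0.5039889554; d2 = -0.1465492833
phi(d1) = 0.3513610447; exp(-qT) = 1.0000000000; exp(-rT) = 0.9723883668
N(-d2) = 0.5582561063
Rho = -K*T*exp(-rT)*N(-d2) = -103.7100 * 2.0000 * 0.9723883668 * 0.5582561063 = -112.596234

Answer: Rho = -112.596234


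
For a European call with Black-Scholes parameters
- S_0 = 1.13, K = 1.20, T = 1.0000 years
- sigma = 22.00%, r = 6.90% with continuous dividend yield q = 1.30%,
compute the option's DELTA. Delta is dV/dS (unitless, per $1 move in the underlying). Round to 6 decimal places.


d1 = 0.0913457997; d2 = -0.1286542003
phi(d1) = 0.3972813493; exp(-qT) = 0.9870841350; exp(-rT) = 0.9333266801
N(d1) = 0.5363910864
Delta = exp(-qT) * N(d1) = 0.9870841350 * 0.5363910864 = 0.529463

Answer: Delta = 0.529463


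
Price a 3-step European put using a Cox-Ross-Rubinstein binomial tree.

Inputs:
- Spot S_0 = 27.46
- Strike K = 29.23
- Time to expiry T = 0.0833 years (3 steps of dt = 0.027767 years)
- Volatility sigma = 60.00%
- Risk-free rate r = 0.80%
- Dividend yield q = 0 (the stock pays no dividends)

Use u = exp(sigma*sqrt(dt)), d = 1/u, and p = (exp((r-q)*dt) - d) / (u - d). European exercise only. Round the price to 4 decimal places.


Answer: Price = V(0,0) = 2.9935

Derivation:
dt = T/N = 0.027767
u = exp(sigma*sqrt(dt)) = 1.105149; d = 1/u = 0.904856
p = (exp((r-q)*dt) - d) / (u - d) = 0.476135
Discount per step: exp(-r*dt) = 0.999778
Stock lattice S(k, i) with i counting down-moves:
  k=0: S(0,0) = 27.4600
  k=1: S(1,0) = 30.3474; S(1,1) = 24.8473
  k=2: S(2,0) = 33.5384; S(2,1) = 27.4600; S(2,2) = 22.4832
  k=3: S(3,0) = 37.0649; S(3,1) = 30.3474; S(3,2) = 24.8473; S(3,3) = 20.3441
Terminal payoffs V(N, i) = max(K - S_T, 0):
  V(3,0) = 0.000000; V(3,1) = 0.000000; V(3,2) = 4.382668; V(3,3) = 8.885911
Backward induction: V(k, i) = exp(-r*dt) * [p * V(k+1, i) + (1-p) * V(k+1, i+1)].
  V(2,0) = exp(-r*dt) * [p*0.000000 + (1-p)*0.000000] = 0.000000
  V(2,1) = exp(-r*dt) * [p*0.000000 + (1-p)*4.382668] = 2.295416
  V(2,2) = exp(-r*dt) * [p*4.382668 + (1-p)*8.885911] = 6.740262
  V(1,0) = exp(-r*dt) * [p*0.000000 + (1-p)*2.295416] = 1.202221
  V(1,1) = exp(-r*dt) * [p*2.295416 + (1-p)*6.740262] = 4.622888
  V(0,0) = exp(-r*dt) * [p*1.202221 + (1-p)*4.622888] = 2.993524


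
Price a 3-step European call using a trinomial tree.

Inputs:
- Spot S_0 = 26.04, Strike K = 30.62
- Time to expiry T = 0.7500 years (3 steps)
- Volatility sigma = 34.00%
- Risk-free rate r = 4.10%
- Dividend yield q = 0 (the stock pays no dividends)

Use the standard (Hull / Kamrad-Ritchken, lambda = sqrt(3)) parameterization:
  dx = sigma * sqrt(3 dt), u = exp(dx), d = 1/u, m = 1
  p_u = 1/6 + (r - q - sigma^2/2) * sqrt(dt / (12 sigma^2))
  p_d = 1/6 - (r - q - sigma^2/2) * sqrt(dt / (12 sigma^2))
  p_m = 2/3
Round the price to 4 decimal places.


dt = T/N = 0.250000; dx = sigma*sqrt(3*dt) = 0.294449
u = exp(dx) = 1.342386; d = 1/u = 0.744942
p_u = 0.159535, p_m = 0.666667, p_d = 0.173799
Discount per step: exp(-r*dt) = 0.989802
Stock lattice S(k, j) with j the centered position index:
  k=0: S(0,+0) = 26.0400
  k=1: S(1,-1) = 19.3983; S(1,+0) = 26.0400; S(1,+1) = 34.9557
  k=2: S(2,-2) = 14.4506; S(2,-1) = 19.3983; S(2,+0) = 26.0400; S(2,+1) = 34.9557; S(2,+2) = 46.9241
  k=3: S(3,-3) = 10.7649; S(3,-2) = 14.4506; S(3,-1) = 19.3983; S(3,+0) = 26.0400; S(3,+1) = 34.9557; S(3,+2) = 46.9241; S(3,+3) = 62.9902
Terminal payoffs V(N, j) = max(S_T - K, 0):
  V(3,-3) = 0.000000; V(3,-2) = 0.000000; V(3,-1) = 0.000000; V(3,+0) = 0.000000; V(3,+1) = 4.335732; V(3,+2) = 16.304085; V(3,+3) = 32.370236
Backward induction: V(k, j) = exp(-r*dt) * [p_u * V(k+1, j+1) + p_m * V(k+1, j) + p_d * V(k+1, j-1)]
  V(2,-2) = exp(-r*dt) * [p_u*0.000000 + p_m*0.000000 + p_d*0.000000] = 0.000000
  V(2,-1) = exp(-r*dt) * [p_u*0.000000 + p_m*0.000000 + p_d*0.000000] = 0.000000
  V(2,+0) = exp(-r*dt) * [p_u*4.335732 + p_m*0.000000 + p_d*0.000000] = 0.684646
  V(2,+1) = exp(-r*dt) * [p_u*16.304085 + p_m*4.335732 + p_d*0.000000] = 5.435554
  V(2,+2) = exp(-r*dt) * [p_u*32.370236 + p_m*16.304085 + p_d*4.335732] = 16.615921
  V(1,-1) = exp(-r*dt) * [p_u*0.684646 + p_m*0.000000 + p_d*0.000000] = 0.108111
  V(1,+0) = exp(-r*dt) * [p_u*5.435554 + p_m*0.684646 + p_d*0.000000] = 1.310093
  V(1,+1) = exp(-r*dt) * [p_u*16.615921 + p_m*5.435554 + p_d*0.684646] = 6.328310
  V(0,+0) = exp(-r*dt) * [p_u*6.328310 + p_m*1.310093 + p_d*0.108111] = 1.882376

Answer: Price = V(0,0) = 1.8824


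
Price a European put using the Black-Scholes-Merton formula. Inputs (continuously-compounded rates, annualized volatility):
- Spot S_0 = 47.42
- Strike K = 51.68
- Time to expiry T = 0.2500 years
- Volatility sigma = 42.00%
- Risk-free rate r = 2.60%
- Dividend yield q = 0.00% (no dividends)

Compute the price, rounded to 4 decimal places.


Answer: Price = 6.3835

Derivation:
d1 = (ln(S/K) + (r - q + 0.5*sigma^2) * T) / (sigma * sqrt(T)) = -0.27369895
d2 = d1 - sigma * sqrt(T) = -0.48369895
exp(-rT) = 0.99352108; exp(-qT) = 1.00000000
P = K * exp(-rT) * N(-d2) - S_0 * exp(-qT) * N(-d1)
N(-d1) = 0.60784201; N(-d2) = 0.68570023
P = 51.6800 * 0.99352108 * 0.68570023 - 47.4200 * 1.00000000 * 0.60784201 = 6.3835


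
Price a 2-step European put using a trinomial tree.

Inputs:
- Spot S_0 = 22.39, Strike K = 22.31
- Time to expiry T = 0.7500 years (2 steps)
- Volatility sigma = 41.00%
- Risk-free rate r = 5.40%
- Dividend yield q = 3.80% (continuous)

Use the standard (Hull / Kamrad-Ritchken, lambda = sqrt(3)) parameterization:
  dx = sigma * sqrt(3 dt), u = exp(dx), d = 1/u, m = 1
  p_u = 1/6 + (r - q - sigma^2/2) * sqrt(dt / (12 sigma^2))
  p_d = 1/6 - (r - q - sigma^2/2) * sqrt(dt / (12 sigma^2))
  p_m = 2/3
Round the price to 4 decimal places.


Answer: Price = V(0,0) = 2.4385

Derivation:
dt = T/N = 0.375000; dx = sigma*sqrt(3*dt) = 0.434871
u = exp(dx) = 1.544763; d = 1/u = 0.647348
p_u = 0.137326, p_m = 0.666667, p_d = 0.196007
Discount per step: exp(-r*dt) = 0.979954
Stock lattice S(k, j) with j the centered position index:
  k=0: S(0,+0) = 22.3900
  k=1: S(1,-1) = 14.4941; S(1,+0) = 22.3900; S(1,+1) = 34.5872
  k=2: S(2,-2) = 9.3828; S(2,-1) = 14.4941; S(2,+0) = 22.3900; S(2,+1) = 34.5872; S(2,+2) = 53.4291
Terminal payoffs V(N, j) = max(K - S_T, 0):
  V(2,-2) = 12.927248; V(2,-1) = 7.815870; V(2,+0) = 0.000000; V(2,+1) = 0.000000; V(2,+2) = 0.000000
Backward induction: V(k, j) = exp(-r*dt) * [p_u * V(k+1, j+1) + p_m * V(k+1, j) + p_d * V(k+1, j-1)]
  V(1,-1) = exp(-r*dt) * [p_u*0.000000 + p_m*7.815870 + p_d*12.927248] = 7.589167
  V(1,+0) = exp(-r*dt) * [p_u*0.000000 + p_m*0.000000 + p_d*7.815870] = 1.501257
  V(1,+1) = exp(-r*dt) * [p_u*0.000000 + p_m*0.000000 + p_d*0.000000] = 0.000000
  V(0,+0) = exp(-r*dt) * [p_u*0.000000 + p_m*1.501257 + p_d*7.589167] = 2.438487


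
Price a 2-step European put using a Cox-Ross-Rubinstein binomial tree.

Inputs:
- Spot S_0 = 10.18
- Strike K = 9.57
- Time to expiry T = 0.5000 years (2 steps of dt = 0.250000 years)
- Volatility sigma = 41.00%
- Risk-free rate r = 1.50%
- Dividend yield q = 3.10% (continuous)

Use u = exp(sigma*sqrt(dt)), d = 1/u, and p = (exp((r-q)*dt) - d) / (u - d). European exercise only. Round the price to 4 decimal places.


dt = T/N = 0.250000
u = exp(sigma*sqrt(dt)) = 1.227525; d = 1/u = 0.814647
p = (exp((r-q)*dt) - d) / (u - d) = 0.439260
Discount per step: exp(-r*dt) = 0.996257
Stock lattice S(k, i) with i counting down-moves:
  k=0: S(0,0) = 10.1800
  k=1: S(1,0) = 12.4962; S(1,1) = 8.2931
  k=2: S(2,0) = 15.3394; S(2,1) = 10.1800; S(2,2) = 6.7560
Terminal payoffs V(N, i) = max(K - S_T, 0):
  V(2,0) = 0.000000; V(2,1) = 0.000000; V(2,2) = 2.814040
Backward induction: V(k, i) = exp(-r*dt) * [p * V(k+1, i) + (1-p) * V(k+1, i+1)].
  V(1,0) = exp(-r*dt) * [p*0.000000 + (1-p)*0.000000] = 0.000000
  V(1,1) = exp(-r*dt) * [p*0.000000 + (1-p)*2.814040] = 1.572039
  V(0,0) = exp(-r*dt) * [p*0.000000 + (1-p)*1.572039] = 0.878206

Answer: Price = V(0,0) = 0.8782


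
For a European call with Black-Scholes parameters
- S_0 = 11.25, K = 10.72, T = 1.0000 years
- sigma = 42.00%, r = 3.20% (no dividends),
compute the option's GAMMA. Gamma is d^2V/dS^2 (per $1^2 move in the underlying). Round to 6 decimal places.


Answer: Gamma = 0.077907

Derivation:
d1 = 0.4010880310; d2 = -0.0189119690
phi(d1) = 0.3681096816; exp(-qT) = 1.0000000000; exp(-rT) = 0.9685065821
Gamma = exp(-qT) * phi(d1) / (S * sigma * sqrt(T)) = 1.0000000000 * 0.3681096816 / (11.2500 * 0.4200 * 1.0000000000) = 0.077907


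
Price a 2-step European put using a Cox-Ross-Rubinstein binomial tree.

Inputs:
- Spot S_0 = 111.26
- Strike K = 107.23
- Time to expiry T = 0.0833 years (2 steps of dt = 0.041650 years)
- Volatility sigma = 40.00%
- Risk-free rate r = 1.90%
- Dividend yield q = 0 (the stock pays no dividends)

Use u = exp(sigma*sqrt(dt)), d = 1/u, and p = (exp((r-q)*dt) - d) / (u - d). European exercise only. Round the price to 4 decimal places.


dt = T/N = 0.041650
u = exp(sigma*sqrt(dt)) = 1.085058; d = 1/u = 0.921610
p = (exp((r-q)*dt) - d) / (u - d) = 0.484447
Discount per step: exp(-r*dt) = 0.999209
Stock lattice S(k, i) with i counting down-moves:
  k=0: S(0,0) = 111.2600
  k=1: S(1,0) = 120.7235; S(1,1) = 102.5383
  k=2: S(2,0) = 130.9920; S(2,1) = 111.2600; S(2,2) = 94.5003
Terminal payoffs V(N, i) = max(K - S_T, 0):
  V(2,0) = 0.000000; V(2,1) = 0.000000; V(2,2) = 12.729687
Backward induction: V(k, i) = exp(-r*dt) * [p * V(k+1, i) + (1-p) * V(k+1, i+1)].
  V(1,0) = exp(-r*dt) * [p*0.000000 + (1-p)*0.000000] = 0.000000
  V(1,1) = exp(-r*dt) * [p*0.000000 + (1-p)*12.729687] = 6.557643
  V(0,0) = exp(-r*dt) * [p*0.000000 + (1-p)*6.557643] = 3.378141

Answer: Price = V(0,0) = 3.3781


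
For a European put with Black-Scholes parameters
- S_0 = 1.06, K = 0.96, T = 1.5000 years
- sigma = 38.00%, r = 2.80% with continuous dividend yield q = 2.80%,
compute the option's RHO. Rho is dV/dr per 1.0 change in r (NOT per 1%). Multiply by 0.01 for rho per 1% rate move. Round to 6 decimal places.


d1 = 0.4456156919; d2 = -0.0197873592
phi(d1) = 0.3612354903; exp(-qT) = 0.9588697806; exp(-rT) = 0.9588697806
N(-d2) = 0.5078934991
Rho = -K*T*exp(-rT)*N(-d2) = -0.9600 * 1.5000 * 0.9588697806 * 0.5078934991 = -0.701285

Answer: Rho = -0.701285


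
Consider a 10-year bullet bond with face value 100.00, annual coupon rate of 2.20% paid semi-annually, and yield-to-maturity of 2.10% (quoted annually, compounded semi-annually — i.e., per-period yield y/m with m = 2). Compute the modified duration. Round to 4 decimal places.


Answer: Modified duration = 8.9423

Derivation:
Coupon per period c = face * coupon_rate / m = 1.100000
Periods per year m = 2; per-period yield y/m = 0.010500
Number of cashflows N = 20
Cashflows (t years, CF_t, discount factor 1/(1+y/m)^(m*t), PV):
  t = 0.5000: CF_t = 1.100000, DF = 0.989609, PV = 1.088570
  t = 1.0000: CF_t = 1.100000, DF = 0.979326, PV = 1.077259
  t = 1.5000: CF_t = 1.100000, DF = 0.969150, PV = 1.066065
  t = 2.0000: CF_t = 1.100000, DF = 0.959080, PV = 1.054988
  t = 2.5000: CF_t = 1.100000, DF = 0.949114, PV = 1.044025
  t = 3.0000: CF_t = 1.100000, DF = 0.939252, PV = 1.033177
  t = 3.5000: CF_t = 1.100000, DF = 0.929492, PV = 1.022441
  t = 4.0000: CF_t = 1.100000, DF = 0.919834, PV = 1.011817
  t = 4.5000: CF_t = 1.100000, DF = 0.910276, PV = 1.001304
  t = 5.0000: CF_t = 1.100000, DF = 0.900818, PV = 0.990899
  t = 5.5000: CF_t = 1.100000, DF = 0.891457, PV = 0.980603
  t = 6.0000: CF_t = 1.100000, DF = 0.882194, PV = 0.970414
  t = 6.5000: CF_t = 1.100000, DF = 0.873027, PV = 0.960330
  t = 7.0000: CF_t = 1.100000, DF = 0.863956, PV = 0.950351
  t = 7.5000: CF_t = 1.100000, DF = 0.854979, PV = 0.940476
  t = 8.0000: CF_t = 1.100000, DF = 0.846095, PV = 0.930704
  t = 8.5000: CF_t = 1.100000, DF = 0.837303, PV = 0.921033
  t = 9.0000: CF_t = 1.100000, DF = 0.828603, PV = 0.911463
  t = 9.5000: CF_t = 1.100000, DF = 0.819993, PV = 0.901992
  t = 10.0000: CF_t = 101.100000, DF = 0.811472, PV = 82.039839
Price P = sum_t PV_t = 100.897751
First compute Macaulay numerator sum_t t * PV_t:
  t * PV_t at t = 0.5000: 0.544285
  t * PV_t at t = 1.0000: 1.077259
  t * PV_t at t = 1.5000: 1.599098
  t * PV_t at t = 2.0000: 2.109975
  t * PV_t at t = 2.5000: 2.610064
  t * PV_t at t = 3.0000: 3.099531
  t * PV_t at t = 3.5000: 3.578545
  t * PV_t at t = 4.0000: 4.047270
  t * PV_t at t = 4.5000: 4.505867
  t * PV_t at t = 5.0000: 4.954496
  t * PV_t at t = 5.5000: 5.393316
  t * PV_t at t = 6.0000: 5.822482
  t * PV_t at t = 6.5000: 6.242146
  t * PV_t at t = 7.0000: 6.652460
  t * PV_t at t = 7.5000: 7.053573
  t * PV_t at t = 8.0000: 7.445632
  t * PV_t at t = 8.5000: 7.828782
  t * PV_t at t = 9.0000: 8.203165
  t * PV_t at t = 9.5000: 8.568923
  t * PV_t at t = 10.0000: 820.398388
Macaulay duration D = 911.735258 / 100.897751 = 9.036230
Modified duration = D / (1 + y/m) = 9.036230 / (1 + 0.010500) = 8.942335


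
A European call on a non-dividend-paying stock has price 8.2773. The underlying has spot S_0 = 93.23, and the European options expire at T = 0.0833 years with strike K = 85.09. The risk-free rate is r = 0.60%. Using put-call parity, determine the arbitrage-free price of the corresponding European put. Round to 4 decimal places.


Answer: Put price = 0.0948

Derivation:
Put-call parity: C - P = S_0 * exp(-qT) - K * exp(-rT).
S_0 * exp(-qT) = 93.2300 * 1.00000000 = 93.23000000
K * exp(-rT) = 85.0900 * 0.99950032 = 85.04748264
P = C - S*exp(-qT) + K*exp(-rT)
P = 8.2773 - 93.23000000 + 85.04748264 = 0.0948


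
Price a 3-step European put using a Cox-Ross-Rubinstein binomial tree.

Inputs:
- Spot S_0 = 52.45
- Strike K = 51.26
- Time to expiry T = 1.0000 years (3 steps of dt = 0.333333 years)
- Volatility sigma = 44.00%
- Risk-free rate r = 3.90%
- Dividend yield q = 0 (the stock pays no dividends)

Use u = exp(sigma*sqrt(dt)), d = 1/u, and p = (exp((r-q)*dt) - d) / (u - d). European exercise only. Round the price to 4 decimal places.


Answer: Price = V(0,0) = 8.0828

Derivation:
dt = T/N = 0.333333
u = exp(sigma*sqrt(dt)) = 1.289216; d = 1/u = 0.775665
p = (exp((r-q)*dt) - d) / (u - d) = 0.462310
Discount per step: exp(-r*dt) = 0.987084
Stock lattice S(k, i) with i counting down-moves:
  k=0: S(0,0) = 52.4500
  k=1: S(1,0) = 67.6194; S(1,1) = 40.6836
  k=2: S(2,0) = 87.1760; S(2,1) = 52.4500; S(2,2) = 31.5569
  k=3: S(3,0) = 112.3886; S(3,1) = 67.6194; S(3,2) = 40.6836; S(3,3) = 24.4776
Terminal payoffs V(N, i) = max(K - S_T, 0):
  V(3,0) = 0.000000; V(3,1) = 0.000000; V(3,2) = 10.576353; V(3,3) = 26.782411
Backward induction: V(k, i) = exp(-r*dt) * [p * V(k+1, i) + (1-p) * V(k+1, i+1)].
  V(2,0) = exp(-r*dt) * [p*0.000000 + (1-p)*0.000000] = 0.000000
  V(2,1) = exp(-r*dt) * [p*0.000000 + (1-p)*10.576353] = 5.613349
  V(2,2) = exp(-r*dt) * [p*10.576353 + (1-p)*26.782411] = 19.041038
  V(1,0) = exp(-r*dt) * [p*0.000000 + (1-p)*5.613349] = 2.979258
  V(1,1) = exp(-r*dt) * [p*5.613349 + (1-p)*19.041038] = 12.667530
  V(0,0) = exp(-r*dt) * [p*2.979258 + (1-p)*12.667530] = 8.082782


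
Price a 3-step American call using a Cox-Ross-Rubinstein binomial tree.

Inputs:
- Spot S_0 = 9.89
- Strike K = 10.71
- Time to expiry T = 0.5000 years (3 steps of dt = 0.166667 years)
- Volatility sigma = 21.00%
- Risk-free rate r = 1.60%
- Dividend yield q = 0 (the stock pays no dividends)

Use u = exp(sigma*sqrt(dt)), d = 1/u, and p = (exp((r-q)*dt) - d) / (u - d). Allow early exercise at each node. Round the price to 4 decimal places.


Answer: Price = V(0,0) = 0.2730

Derivation:
dt = T/N = 0.166667
u = exp(sigma*sqrt(dt)) = 1.089514; d = 1/u = 0.917840
p = (exp((r-q)*dt) - d) / (u - d) = 0.494134
Discount per step: exp(-r*dt) = 0.997337
Stock lattice S(k, i) with i counting down-moves:
  k=0: S(0,0) = 9.8900
  k=1: S(1,0) = 10.7753; S(1,1) = 9.0774
  k=2: S(2,0) = 11.7398; S(2,1) = 9.8900; S(2,2) = 8.3316
  k=3: S(3,0) = 12.7907; S(3,1) = 10.7753; S(3,2) = 9.0774; S(3,3) = 7.6471
Terminal payoffs V(N, i) = max(S_T - K, 0):
  V(3,0) = 2.080728; V(3,1) = 0.065298; V(3,2) = 0.000000; V(3,3) = 0.000000
Backward induction: V(k, i) = exp(-r*dt) * [p * V(k+1, i) + (1-p) * V(k+1, i+1)]; then take max(V_cont, immediate exercise) for American.
  V(2,0) = exp(-r*dt) * [p*2.080728 + (1-p)*0.065298] = 1.058365; exercise = 1.029843; V(2,0) = max -> 1.058365
  V(2,1) = exp(-r*dt) * [p*0.065298 + (1-p)*0.000000] = 0.032180; exercise = 0.000000; V(2,1) = max -> 0.032180
  V(2,2) = exp(-r*dt) * [p*0.000000 + (1-p)*0.000000] = 0.000000; exercise = 0.000000; V(2,2) = max -> 0.000000
  V(1,0) = exp(-r*dt) * [p*1.058365 + (1-p)*0.032180] = 0.537817; exercise = 0.065298; V(1,0) = max -> 0.537817
  V(1,1) = exp(-r*dt) * [p*0.032180 + (1-p)*0.000000] = 0.015859; exercise = 0.000000; V(1,1) = max -> 0.015859
  V(0,0) = exp(-r*dt) * [p*0.537817 + (1-p)*0.015859] = 0.273047; exercise = 0.000000; V(0,0) = max -> 0.273047


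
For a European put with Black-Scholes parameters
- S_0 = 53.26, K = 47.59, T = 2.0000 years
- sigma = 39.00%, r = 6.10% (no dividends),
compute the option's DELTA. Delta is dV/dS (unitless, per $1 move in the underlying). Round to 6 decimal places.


Answer: Delta = -0.241634

Derivation:
d1 = 0.7010563499; d2 = 0.1495130606
phi(d1) = 0.3120229500; exp(-qT) = 1.0000000000; exp(-rT) = 0.8851483685
N(-d1) = 0.2416339248
Delta = -exp(-qT) * N(-d1) = -1.0000000000 * 0.2416339248 = -0.241634


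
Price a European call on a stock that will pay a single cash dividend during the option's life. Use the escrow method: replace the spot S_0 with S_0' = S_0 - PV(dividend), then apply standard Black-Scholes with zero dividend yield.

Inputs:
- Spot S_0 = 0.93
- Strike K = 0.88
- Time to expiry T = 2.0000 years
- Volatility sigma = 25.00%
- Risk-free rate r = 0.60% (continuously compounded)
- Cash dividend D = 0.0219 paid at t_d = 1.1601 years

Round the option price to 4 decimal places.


Answer: Price = 0.1450

Derivation:
PV(D) = D * exp(-r * t_d) = 0.0219 * 0.99306357 = 0.02174809
S_0' = S_0 - PV(D) = 0.9300 - 0.02174809 = 0.90825191
d1 = (ln(S_0'/K) + (r + sigma^2/2)*T) / (sigma*sqrt(T)) = 0.30009573
d2 = d1 - sigma*sqrt(T) = -0.05345766
exp(-rT) = 0.98807171
N(d1) = 0.61794793; N(d2) = 0.47868363
C = S_0' * N(d1) - K * exp(-rT) * N(d2) = 0.90825191 * 0.61794793 - 0.8800 * 0.98807171 * 0.47868363 = 0.1450


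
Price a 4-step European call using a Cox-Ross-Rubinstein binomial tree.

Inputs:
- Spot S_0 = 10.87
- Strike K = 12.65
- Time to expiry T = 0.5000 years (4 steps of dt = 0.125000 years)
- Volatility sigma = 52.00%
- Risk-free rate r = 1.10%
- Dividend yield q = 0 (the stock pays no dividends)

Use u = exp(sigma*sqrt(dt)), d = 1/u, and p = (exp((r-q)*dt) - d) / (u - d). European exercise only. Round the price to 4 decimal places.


Answer: Price = V(0,0) = 1.0700

Derivation:
dt = T/N = 0.125000
u = exp(sigma*sqrt(dt)) = 1.201833; d = 1/u = 0.832062
p = (exp((r-q)*dt) - d) / (u - d) = 0.457888
Discount per step: exp(-r*dt) = 0.998626
Stock lattice S(k, i) with i counting down-moves:
  k=0: S(0,0) = 10.8700
  k=1: S(1,0) = 13.0639; S(1,1) = 9.0445
  k=2: S(2,0) = 15.7007; S(2,1) = 10.8700; S(2,2) = 7.5256
  k=3: S(3,0) = 18.8696; S(3,1) = 13.0639; S(3,2) = 9.0445; S(3,3) = 6.2618
  k=4: S(4,0) = 22.6781; S(4,1) = 15.7007; S(4,2) = 10.8700; S(4,3) = 7.5256; S(4,4) = 5.2102
Terminal payoffs V(N, i) = max(S_T - K, 0):
  V(4,0) = 10.028056; V(4,1) = 3.050652; V(4,2) = 0.000000; V(4,3) = 0.000000; V(4,4) = 0.000000
Backward induction: V(k, i) = exp(-r*dt) * [p * V(k+1, i) + (1-p) * V(k+1, i+1)].
  V(3,0) = exp(-r*dt) * [p*10.028056 + (1-p)*3.050652] = 6.236941
  V(3,1) = exp(-r*dt) * [p*3.050652 + (1-p)*0.000000] = 1.394938
  V(3,2) = exp(-r*dt) * [p*0.000000 + (1-p)*0.000000] = 0.000000
  V(3,3) = exp(-r*dt) * [p*0.000000 + (1-p)*0.000000] = 0.000000
  V(2,0) = exp(-r*dt) * [p*6.236941 + (1-p)*1.394938] = 3.607071
  V(2,1) = exp(-r*dt) * [p*1.394938 + (1-p)*0.000000] = 0.637848
  V(2,2) = exp(-r*dt) * [p*0.000000 + (1-p)*0.000000] = 0.000000
  V(1,0) = exp(-r*dt) * [p*3.607071 + (1-p)*0.637848] = 1.994675
  V(1,1) = exp(-r*dt) * [p*0.637848 + (1-p)*0.000000] = 0.291662
  V(0,0) = exp(-r*dt) * [p*1.994675 + (1-p)*0.291662] = 1.069979


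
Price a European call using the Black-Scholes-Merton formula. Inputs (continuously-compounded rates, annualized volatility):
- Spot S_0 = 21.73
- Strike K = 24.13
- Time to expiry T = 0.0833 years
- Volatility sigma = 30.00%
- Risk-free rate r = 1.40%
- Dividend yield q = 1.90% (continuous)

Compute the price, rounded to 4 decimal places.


Answer: Price = 0.1077

Derivation:
d1 = (ln(S/K) + (r - q + 0.5*sigma^2) * T) / (sigma * sqrt(T)) = -1.17144805
d2 = d1 - sigma * sqrt(T) = -1.25803327
exp(-rT) = 0.99883448; exp(-qT) = 0.99841855
C = S_0 * exp(-qT) * N(d1) - K * exp(-rT) * N(d2)
N(d1) = 0.12070936; N(d2) = 0.10418986
C = 21.7300 * 0.99841855 * 0.12070936 - 24.1300 * 0.99883448 * 0.10418986 = 0.1077
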